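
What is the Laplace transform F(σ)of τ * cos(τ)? (σ^2 - 1)/(σ^2 + 1)^2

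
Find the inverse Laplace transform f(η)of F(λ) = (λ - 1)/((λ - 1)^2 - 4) exp(η) * cosh(2 * η)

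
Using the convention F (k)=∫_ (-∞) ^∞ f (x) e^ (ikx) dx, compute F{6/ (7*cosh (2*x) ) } 3*pi/ (7*cosh (pi*k/4) ) 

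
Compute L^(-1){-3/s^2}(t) -3 * t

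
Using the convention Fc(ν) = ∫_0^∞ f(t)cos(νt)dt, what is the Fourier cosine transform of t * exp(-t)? (1 - ν^2)/(ν^2 + 1)^2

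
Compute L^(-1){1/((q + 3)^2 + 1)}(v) exp(-3*v)*sin(v)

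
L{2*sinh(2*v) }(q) 4/(q^2 - 4) 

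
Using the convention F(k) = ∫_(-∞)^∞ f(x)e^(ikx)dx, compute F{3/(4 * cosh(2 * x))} 3 * pi/(8 * cosh(pi * k/4))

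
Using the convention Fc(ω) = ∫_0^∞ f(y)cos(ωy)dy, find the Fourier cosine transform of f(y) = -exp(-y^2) -sqrt(pi) * exp(-ω^2/4)/2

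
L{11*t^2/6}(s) 11/(3*s^3)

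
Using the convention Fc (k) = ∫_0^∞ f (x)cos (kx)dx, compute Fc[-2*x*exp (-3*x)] 2*(k^2-9)/ (k^2 + 9)^2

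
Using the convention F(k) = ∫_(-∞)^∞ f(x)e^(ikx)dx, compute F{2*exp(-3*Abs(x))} 12/(k^2 + 9)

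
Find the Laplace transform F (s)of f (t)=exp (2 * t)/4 1/ (4 * (s - 2))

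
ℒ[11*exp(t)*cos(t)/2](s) 11*(s - 1)/(2*((s - 1)^2 + 1))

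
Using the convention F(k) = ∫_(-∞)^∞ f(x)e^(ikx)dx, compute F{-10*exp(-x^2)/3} -10*sqrt(pi)*exp(-k^2/4)/3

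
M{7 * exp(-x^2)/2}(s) 7 * gamma(s/2)/4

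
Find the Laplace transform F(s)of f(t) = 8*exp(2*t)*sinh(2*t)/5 16/(5*s*(s - 4))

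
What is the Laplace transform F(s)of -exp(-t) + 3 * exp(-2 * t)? 3/(s + 2) - 1/(s + 1)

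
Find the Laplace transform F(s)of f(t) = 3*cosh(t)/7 3*s/(7*(s^2-1))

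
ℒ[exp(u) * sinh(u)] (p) 1/(p * (p - 2))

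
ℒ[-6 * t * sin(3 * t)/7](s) -36 * s/(7 * (s^2 + 9)^2)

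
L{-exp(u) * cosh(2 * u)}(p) (1 - p)/((p - 1)^2 - 4)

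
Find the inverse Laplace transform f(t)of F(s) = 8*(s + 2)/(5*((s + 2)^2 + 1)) 8*exp(-2*t)*cos(t)/5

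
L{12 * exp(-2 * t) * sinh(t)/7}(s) 12/(7 * ((s+2)^2-1))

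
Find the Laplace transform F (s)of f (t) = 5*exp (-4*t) 5/ (s + 4)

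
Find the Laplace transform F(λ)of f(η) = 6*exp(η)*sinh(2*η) 12/((λ - 1)^2-4)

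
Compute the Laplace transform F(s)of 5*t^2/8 5/(4*s^3)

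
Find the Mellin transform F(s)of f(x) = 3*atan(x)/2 -3*pi*sec(pi*s/2)/(4*s)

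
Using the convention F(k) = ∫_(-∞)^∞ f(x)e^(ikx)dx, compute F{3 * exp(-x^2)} 3 * sqrt(pi) * exp(-k^2/4)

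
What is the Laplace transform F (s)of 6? 6/s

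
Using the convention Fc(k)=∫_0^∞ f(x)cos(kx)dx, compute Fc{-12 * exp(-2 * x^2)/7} -3 * sqrt(2) * sqrt(pi) * exp(-k^2/8)/7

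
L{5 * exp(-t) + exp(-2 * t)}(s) 1/(s + 2) + 5/(s + 1)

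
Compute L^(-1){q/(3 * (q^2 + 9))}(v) cos(3 * v)/3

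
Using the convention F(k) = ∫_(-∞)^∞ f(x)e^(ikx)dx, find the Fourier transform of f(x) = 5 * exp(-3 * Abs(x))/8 15/(4 * (k^2 + 9))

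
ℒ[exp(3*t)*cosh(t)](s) (s - 3)/((s - 3)^2-1)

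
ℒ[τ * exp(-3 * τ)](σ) (σ + 3)^(-2)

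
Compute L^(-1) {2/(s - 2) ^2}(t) 2 * t * exp(2 * t) 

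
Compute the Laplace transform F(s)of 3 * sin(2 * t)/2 3/(s^2 + 4)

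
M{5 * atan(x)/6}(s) -5 * pi * sec(pi * s/2)/(12 * s)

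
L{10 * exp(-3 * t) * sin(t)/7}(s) 10/(7 * ((s + 3)^2 + 1))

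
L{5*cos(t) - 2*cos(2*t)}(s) 5*s/(s^2 + 1) - 2*s/(s^2 + 4)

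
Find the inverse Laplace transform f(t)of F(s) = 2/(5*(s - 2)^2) 2*t*exp(2*t)/5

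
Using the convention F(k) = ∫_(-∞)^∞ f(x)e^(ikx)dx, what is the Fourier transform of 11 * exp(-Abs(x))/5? 22/(5 * (k^2 + 1))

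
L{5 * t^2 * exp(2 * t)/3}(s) 10/(3 * (s - 2)^3)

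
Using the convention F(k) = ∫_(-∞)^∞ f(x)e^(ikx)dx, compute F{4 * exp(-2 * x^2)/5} 2 * sqrt(2) * sqrt(pi) * exp(-k^2/8)/5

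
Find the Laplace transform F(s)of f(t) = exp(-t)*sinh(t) 1/(s*(s + 2))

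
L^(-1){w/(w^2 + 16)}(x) cos(4 * x)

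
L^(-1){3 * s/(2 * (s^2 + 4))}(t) 3 * cos(2 * t)/2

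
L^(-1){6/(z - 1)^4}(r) r^3 * exp(r)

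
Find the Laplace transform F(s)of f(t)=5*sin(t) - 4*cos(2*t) 5/(s^2+1) - 4*s/(s^2+4)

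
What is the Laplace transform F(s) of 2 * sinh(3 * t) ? 6/(s^2 - 9) 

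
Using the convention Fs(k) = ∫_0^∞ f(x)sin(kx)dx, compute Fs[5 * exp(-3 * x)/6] 5 * k/(6 * (k^2+9))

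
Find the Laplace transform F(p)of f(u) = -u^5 -120/p^6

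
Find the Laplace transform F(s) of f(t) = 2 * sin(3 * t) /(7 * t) 2 * atan(3/s) /7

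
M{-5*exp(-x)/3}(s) -5*gamma(s)/3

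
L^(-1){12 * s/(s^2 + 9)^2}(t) 2 * t * sin(3 * t)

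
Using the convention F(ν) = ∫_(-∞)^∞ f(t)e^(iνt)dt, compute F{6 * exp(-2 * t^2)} 3 * sqrt(2) * sqrt(pi) * exp(-ν^2/8)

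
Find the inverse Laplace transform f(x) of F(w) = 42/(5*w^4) 7*x^3/5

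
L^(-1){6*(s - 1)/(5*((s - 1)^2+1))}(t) 6*exp(t)*cos(t)/5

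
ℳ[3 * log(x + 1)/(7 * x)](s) -3 * pi * csc(pi * s)/(7 * s - 7)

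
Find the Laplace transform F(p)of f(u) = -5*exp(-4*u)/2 -5/(2*p + 8)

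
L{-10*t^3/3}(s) -20/s^4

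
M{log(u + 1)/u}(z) -pi * csc(pi * z)/(z - 1)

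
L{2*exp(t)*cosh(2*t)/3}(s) 2*(s - 1)/(3*((s - 1)^2 - 4))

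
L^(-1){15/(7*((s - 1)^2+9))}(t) 5*exp(t)*sin(3*t)/7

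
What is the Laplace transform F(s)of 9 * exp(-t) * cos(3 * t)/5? 9 * (s + 1)/(5 * ((s + 1)^2 + 9))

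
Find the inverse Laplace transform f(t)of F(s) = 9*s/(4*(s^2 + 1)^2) 9*t*sin(t)/8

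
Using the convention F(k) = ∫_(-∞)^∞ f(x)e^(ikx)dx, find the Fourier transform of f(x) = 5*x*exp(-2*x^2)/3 5*sqrt(2)*I*sqrt(pi)*k*exp(-k^2/8)/24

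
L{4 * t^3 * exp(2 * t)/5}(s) 24/(5 * (s - 2)^4)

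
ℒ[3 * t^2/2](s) 3/s^3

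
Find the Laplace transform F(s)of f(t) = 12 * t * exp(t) 12/(s - 1)^2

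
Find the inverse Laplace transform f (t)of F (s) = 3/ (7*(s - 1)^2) 3*t*exp (t)/7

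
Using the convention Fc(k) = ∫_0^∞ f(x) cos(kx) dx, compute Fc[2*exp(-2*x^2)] sqrt(2)*sqrt(pi)*exp(-k^2/8) /2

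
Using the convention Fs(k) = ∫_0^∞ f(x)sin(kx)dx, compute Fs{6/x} 3*pi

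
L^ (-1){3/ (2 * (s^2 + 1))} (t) 3 * sin (t)/2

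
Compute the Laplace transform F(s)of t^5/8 15/s^6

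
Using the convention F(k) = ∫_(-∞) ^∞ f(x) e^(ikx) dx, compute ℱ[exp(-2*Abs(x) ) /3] 4/(3*(k^2 + 4) ) 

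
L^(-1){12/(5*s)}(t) 12/5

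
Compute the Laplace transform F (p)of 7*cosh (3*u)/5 7*p/ (5*(p^2-9))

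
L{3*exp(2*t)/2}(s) 3/(2*(s - 2))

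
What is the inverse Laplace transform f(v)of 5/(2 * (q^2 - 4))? 5 * sinh(2 * v)/4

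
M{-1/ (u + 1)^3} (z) -pi*(z - 2)*(z - 1)/ (2*sin (pi*z))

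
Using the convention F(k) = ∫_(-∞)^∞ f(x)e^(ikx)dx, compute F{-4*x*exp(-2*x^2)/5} -sqrt(2)*I*sqrt(pi)*k*exp(-k^2/8)/10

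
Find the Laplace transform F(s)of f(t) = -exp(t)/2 -1/(2*s - 2)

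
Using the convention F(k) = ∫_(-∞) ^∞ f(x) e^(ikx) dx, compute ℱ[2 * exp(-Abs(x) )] 4/(k^2 + 1) 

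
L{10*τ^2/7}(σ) 20/(7*σ^3)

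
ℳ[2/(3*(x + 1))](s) 2*pi*csc(pi*s)/3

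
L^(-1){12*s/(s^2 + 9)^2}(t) 2*t*sin(3*t)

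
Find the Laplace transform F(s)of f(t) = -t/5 -1/(5*s^2)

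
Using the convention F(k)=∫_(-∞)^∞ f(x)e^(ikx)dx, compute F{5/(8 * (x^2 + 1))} 5 * pi * exp(-Abs(k))/8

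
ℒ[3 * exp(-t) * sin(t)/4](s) 3/(4 * ((s+1)^2+1))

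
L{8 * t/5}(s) 8/(5 * s^2)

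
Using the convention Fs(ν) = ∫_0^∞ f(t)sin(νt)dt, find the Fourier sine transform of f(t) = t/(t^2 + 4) pi * exp(-2 * ν)/2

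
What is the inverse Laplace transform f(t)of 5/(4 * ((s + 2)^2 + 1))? 5 * exp(-2 * t) * sin(t)/4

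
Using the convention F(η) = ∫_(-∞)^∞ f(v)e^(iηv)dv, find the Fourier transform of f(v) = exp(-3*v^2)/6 sqrt(3)*sqrt(pi)*exp(-η^2/12)/18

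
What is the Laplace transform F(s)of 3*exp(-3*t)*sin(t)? 3/((s + 3)^2 + 1)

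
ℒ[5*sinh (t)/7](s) 5/ (7*(s^2 - 1))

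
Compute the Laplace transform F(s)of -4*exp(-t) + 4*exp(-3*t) 4/(s + 3) - 4/(s + 1)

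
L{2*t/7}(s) 2/(7*s^2) 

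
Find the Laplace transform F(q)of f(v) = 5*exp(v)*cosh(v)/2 5*(q - 1)/(2*q*(q - 2))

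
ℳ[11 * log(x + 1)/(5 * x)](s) -11 * pi * csc(pi * s)/(5 * s - 5)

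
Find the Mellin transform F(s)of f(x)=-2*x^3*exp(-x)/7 -2*gamma(s + 3)/7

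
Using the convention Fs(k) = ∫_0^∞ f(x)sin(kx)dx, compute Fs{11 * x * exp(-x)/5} 22 * k/(5 * (k^2+1)^2)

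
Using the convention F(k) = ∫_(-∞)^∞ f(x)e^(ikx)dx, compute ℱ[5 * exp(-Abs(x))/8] 5/(4 * (k^2+1))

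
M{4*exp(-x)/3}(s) 4*gamma(s)/3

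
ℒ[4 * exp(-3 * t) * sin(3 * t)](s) 12/((s+3)^2+9)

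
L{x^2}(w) 2/w^3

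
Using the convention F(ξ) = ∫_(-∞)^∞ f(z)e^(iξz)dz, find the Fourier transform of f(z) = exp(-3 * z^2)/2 sqrt(3) * sqrt(pi) * exp(-ξ^2/12)/6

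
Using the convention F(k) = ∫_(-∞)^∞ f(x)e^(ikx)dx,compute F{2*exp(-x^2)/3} 2*sqrt(pi)*exp(-k^2/4)/3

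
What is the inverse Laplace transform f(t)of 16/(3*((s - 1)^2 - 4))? 8*exp(t)*sinh(2*t)/3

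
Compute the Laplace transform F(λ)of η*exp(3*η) (λ - 3)^(-2)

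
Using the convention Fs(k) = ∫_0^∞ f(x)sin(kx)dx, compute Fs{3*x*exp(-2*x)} 12*k/(k^2 + 4)^2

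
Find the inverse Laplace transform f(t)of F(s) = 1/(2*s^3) t^2/4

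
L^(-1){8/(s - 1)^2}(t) 8*t*exp(t)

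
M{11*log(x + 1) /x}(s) -11*pi*csc(pi*s) /(s - 1) 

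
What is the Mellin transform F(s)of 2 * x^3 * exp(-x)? 2 * gamma(s + 3)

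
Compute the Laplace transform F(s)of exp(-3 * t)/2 1/(2 * (s + 3))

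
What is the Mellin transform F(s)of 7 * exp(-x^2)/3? 7 * gamma(s/2)/6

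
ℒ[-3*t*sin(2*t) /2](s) -6*s/(s^2 + 4) ^2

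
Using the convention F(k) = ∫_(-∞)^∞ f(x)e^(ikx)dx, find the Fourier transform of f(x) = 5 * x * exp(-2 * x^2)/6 5 * sqrt(2) * I * sqrt(pi) * k * exp(-k^2/8)/48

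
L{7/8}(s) 7/(8 * s)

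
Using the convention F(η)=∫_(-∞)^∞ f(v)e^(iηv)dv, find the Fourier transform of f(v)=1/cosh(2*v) pi/(2*cosh(pi*η/4))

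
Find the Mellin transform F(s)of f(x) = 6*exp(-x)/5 6*gamma(s)/5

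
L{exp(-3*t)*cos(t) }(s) (s + 3) /((s + 3) ^2 + 1) 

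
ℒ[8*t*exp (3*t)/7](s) 8/ (7*(s - 3)^2)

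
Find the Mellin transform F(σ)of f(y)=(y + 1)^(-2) (-pi*σ + pi)/sin(pi*σ)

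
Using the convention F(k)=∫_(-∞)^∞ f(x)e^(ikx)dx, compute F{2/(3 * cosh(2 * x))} pi/(3 * cosh(pi * k/4))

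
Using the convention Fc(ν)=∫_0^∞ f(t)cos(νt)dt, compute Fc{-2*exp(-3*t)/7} -6/(7*ν^2 + 63)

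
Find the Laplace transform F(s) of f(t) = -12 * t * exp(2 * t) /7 -12/(7 * (s - 2) ^2) 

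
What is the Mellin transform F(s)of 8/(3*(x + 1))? 8*pi*csc(pi*s)/3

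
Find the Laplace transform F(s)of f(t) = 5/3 5/(3*s)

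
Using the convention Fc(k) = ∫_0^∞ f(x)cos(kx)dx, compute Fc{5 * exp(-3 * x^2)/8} 5 * sqrt(3) * sqrt(pi) * exp(-k^2/12)/48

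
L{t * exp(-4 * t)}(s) (s + 4)^(-2)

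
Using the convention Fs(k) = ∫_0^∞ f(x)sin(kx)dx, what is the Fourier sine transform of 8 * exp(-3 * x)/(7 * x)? 8 * atan(k/3)/7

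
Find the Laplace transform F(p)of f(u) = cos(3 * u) p/(p^2+9)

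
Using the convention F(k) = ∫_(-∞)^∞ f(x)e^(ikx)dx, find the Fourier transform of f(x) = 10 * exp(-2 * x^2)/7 5 * sqrt(2) * sqrt(pi) * exp(-k^2/8)/7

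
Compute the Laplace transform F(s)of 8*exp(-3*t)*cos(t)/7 8*(s + 3)/(7*((s + 3)^2 + 1))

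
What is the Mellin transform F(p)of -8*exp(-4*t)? -2^(3 - 2*p)*gamma(p)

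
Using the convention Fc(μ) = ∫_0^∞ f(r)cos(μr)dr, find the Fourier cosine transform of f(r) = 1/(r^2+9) pi*exp(-3*μ)/6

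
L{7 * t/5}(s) 7/(5 * s^2)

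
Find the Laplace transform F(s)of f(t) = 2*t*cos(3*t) 2*(s^2 - 9)/(s^2 + 9)^2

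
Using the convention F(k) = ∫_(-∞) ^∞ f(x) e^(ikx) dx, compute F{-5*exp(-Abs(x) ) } -10/(k^2 + 1) 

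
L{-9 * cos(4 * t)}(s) -9 * s/(s^2+16)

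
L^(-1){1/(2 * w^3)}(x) x^2/4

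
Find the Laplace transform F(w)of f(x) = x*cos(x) (w^2 - 1)/(w^2 + 1)^2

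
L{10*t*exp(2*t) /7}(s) 10/(7*(s - 2) ^2) 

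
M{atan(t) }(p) -pi * sec(pi * p/2) /(2 * p) 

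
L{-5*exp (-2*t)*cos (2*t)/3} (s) 5*(-s - 2)/ (3*( (s+2)^2+4))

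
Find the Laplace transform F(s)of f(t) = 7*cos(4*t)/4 7*s/(4*(s^2 + 16))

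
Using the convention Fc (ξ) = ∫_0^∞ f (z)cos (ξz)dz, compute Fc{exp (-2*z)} 2/ (ξ^2 + 4)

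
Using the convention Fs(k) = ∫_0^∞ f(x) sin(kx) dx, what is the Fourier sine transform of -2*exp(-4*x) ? -2*k/(k^2+16) 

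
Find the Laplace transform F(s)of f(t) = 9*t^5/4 270/s^6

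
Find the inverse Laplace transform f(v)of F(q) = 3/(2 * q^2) 3 * v/2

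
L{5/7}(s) 5/(7*s)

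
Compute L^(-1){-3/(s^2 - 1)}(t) -3*sinh(t)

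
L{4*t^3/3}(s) 8/s^4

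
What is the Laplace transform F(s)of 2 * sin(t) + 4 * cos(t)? 4 * s/(s^2 + 1) + 2/(s^2 + 1)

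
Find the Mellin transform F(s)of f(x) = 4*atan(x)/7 -2*pi*sec(pi*s/2)/(7*s)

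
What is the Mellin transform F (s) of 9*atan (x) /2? -9*pi*sec (pi*s/2) / (4*s) 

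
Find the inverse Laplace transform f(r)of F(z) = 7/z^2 7 * r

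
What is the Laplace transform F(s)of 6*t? 6/s^2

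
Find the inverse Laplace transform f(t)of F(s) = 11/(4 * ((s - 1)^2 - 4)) 11 * exp(t) * sinh(2 * t)/8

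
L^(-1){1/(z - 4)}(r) exp(4 * r)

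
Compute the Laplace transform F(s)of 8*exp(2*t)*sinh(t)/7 8/(7*((s - 2)^2 - 1))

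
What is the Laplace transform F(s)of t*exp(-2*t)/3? 1/(3*(s + 2)^2)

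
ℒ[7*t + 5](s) 7/s^2 + 5/s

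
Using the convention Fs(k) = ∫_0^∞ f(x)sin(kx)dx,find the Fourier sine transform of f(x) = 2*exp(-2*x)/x 2*atan(k/2)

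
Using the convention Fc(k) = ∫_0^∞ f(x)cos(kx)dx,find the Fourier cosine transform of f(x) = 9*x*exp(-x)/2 9*(1 - k^2)/(2*(k^2+1)^2)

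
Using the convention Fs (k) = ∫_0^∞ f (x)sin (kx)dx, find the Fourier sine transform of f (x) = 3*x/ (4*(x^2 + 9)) 3*pi*exp (-3*k)/8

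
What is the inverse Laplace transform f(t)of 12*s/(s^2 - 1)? 12*cosh(t)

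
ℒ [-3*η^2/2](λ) -3/λ^3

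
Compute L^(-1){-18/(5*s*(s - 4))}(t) -9*exp(2*t)*sinh(2*t)/5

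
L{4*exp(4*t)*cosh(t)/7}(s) 4*(s - 4)/(7*((s - 4)^2 - 1))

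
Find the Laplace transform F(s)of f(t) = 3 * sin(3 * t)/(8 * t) 3 * atan(3/s)/8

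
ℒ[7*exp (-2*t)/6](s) 7/ (6*(s + 2))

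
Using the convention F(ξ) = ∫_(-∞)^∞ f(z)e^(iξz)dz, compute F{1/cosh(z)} pi/cosh(pi * ξ/2)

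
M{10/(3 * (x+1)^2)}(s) -10 * pi * (s - 1)/(3 * sin(pi * s))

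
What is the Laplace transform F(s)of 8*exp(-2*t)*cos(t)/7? 8*(s + 2)/(7*((s + 2)^2 + 1))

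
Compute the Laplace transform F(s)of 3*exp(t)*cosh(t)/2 3*(s - 1)/(2*s*(s - 2))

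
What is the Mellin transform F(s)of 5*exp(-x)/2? 5*gamma(s)/2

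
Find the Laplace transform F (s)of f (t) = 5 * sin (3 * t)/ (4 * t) 5 * atan (3/s)/4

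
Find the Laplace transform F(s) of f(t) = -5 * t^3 -30/s^4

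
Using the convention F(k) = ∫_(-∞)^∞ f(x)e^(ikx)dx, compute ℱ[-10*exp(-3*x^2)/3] -10*sqrt(3)*sqrt(pi)*exp(-k^2/12)/9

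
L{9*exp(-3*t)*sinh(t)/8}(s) 9/(8*((s + 3)^2 - 1))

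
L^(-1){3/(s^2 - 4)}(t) 3*sinh(2*t)/2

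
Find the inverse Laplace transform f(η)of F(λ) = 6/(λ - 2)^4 η^3 * exp(2 * η)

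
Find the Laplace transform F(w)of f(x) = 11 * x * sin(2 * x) 44 * w/(w^2 + 4)^2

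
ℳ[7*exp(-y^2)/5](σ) 7*gamma(σ/2)/10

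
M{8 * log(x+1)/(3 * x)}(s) -8 * pi * csc(pi * s)/(3 * s - 3)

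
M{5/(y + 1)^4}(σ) 5*gamma(σ)*gamma(4 - σ)/6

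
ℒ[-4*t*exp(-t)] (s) -4/(s + 1) ^2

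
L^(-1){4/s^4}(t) 2*t^3/3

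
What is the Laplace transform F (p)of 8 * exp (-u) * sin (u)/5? 8/ (5 * ( (p+1)^2+1))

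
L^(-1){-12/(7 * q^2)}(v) -12 * v/7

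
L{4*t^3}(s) 24/s^4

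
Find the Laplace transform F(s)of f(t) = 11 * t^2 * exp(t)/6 11/(3 * (s - 1)^3)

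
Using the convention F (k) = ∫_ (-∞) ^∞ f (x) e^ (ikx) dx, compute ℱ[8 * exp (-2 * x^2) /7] 4 * sqrt (2) * sqrt (pi) * exp (-k^2/8) /7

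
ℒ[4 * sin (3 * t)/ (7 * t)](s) 4 * atan (3/s)/7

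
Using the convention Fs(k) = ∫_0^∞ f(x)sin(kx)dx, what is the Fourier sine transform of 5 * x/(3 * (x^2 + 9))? 5 * pi * exp(-3 * k)/6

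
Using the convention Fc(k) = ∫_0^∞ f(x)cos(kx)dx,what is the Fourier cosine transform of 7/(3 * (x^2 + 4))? 7 * pi * exp(-2 * k)/12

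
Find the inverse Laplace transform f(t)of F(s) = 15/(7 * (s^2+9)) 5 * sin(3 * t)/7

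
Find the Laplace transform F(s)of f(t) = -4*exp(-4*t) -4/(s + 4)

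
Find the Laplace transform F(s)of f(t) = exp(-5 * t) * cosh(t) (s+5)/((s+5)^2 - 1)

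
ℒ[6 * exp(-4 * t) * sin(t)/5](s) 6/(5 * ((s+4)^2+1))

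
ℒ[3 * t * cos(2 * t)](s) 3 * (s^2 - 4)/(s^2 + 4)^2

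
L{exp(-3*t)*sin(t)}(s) 1/((s + 3)^2 + 1)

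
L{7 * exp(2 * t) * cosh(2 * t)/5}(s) 7 * (s - 2)/(5 * s * (s - 4))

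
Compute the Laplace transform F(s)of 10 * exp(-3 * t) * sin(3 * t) 30/((s + 3)^2 + 9)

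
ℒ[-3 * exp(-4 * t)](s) -3/(s+4)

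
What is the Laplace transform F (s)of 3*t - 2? 3/s^2 - 2/s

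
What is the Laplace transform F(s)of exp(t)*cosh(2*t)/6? (s - 1)/(6*((s - 1)^2 - 4))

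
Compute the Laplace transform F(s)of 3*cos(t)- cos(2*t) 3*s/(s^2 + 1)- s/(s^2 + 4)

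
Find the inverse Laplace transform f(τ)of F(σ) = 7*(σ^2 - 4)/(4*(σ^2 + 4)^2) 7*τ*cos(2*τ)/4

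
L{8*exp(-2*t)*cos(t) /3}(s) 8*(s + 2) /(3*((s + 2) ^2 + 1) ) 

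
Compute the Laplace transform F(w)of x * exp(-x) (w + 1)^(-2)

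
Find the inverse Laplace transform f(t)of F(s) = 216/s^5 9*t^4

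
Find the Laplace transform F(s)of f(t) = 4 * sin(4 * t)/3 16/(3 * (s^2+16))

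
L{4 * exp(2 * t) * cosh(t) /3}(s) 4 * (s - 2) /(3 * ((s - 2) ^2 - 1) ) 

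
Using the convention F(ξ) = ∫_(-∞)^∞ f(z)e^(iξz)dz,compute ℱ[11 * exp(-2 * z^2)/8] 11 * sqrt(2) * sqrt(pi) * exp(-ξ^2/8)/16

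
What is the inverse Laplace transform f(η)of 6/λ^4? η^3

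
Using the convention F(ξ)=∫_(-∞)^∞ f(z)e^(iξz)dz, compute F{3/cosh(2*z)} 3*pi/(2*cosh(pi*ξ/4))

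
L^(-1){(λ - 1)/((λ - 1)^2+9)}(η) exp(η)*cos(3*η)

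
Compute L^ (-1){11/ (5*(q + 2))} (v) 11*exp (-2*v)/5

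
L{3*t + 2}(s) 2/s + 3/s^2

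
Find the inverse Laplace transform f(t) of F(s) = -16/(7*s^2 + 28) -8*sin(2*t) /7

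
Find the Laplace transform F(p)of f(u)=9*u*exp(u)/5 9/(5*(p - 1)^2)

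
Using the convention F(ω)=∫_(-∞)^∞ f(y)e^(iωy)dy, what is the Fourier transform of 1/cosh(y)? pi/cosh(pi*ω/2)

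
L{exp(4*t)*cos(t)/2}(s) (s - 4)/(2*((s - 4)^2 + 1))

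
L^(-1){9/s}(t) 9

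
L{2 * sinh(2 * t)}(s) 4/(s^2 - 4)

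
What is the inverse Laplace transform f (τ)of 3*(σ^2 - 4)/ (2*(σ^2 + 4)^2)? 3*τ*cos (2*τ)/2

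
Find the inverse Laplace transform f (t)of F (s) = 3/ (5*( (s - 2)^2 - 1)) 3*exp (2*t)*sinh (t)/5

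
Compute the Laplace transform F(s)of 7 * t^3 42/s^4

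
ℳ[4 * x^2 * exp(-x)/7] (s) 4 * gamma(s + 2)/7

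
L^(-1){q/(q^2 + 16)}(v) cos(4 * v)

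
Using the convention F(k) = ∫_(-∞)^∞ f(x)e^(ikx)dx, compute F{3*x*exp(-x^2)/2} 3*I*sqrt(pi)*k*exp(-k^2/4)/4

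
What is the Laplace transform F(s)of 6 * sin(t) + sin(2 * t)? 6/(s^2 + 1) + 2/(s^2 + 4)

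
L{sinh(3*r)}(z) 3/(z^2-9)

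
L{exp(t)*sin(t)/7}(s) 1/(7*((s - 1)^2+1))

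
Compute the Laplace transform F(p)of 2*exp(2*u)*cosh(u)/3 2*(p - 2)/(3*((p - 2)^2 - 1))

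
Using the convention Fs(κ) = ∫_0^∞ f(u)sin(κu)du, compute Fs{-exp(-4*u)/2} -κ/(2*κ^2 + 32)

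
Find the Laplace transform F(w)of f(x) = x w^(-2)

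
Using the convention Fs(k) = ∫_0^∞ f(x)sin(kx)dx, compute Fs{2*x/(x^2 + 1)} pi*exp(-k)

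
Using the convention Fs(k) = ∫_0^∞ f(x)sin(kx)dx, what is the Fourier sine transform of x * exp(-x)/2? k/(k^2+1)^2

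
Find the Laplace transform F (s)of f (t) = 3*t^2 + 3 6/s^3 + 3/s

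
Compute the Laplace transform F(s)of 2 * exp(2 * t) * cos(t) 2 * (s - 2)/((s - 2)^2 + 1)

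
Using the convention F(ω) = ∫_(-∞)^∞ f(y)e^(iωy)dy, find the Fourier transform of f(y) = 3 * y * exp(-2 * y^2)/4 3 * sqrt(2) * I * sqrt(pi) * ω * exp(-ω^2/8)/32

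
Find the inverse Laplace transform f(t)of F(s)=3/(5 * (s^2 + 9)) sin(3 * t)/5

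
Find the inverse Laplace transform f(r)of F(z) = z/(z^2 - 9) cosh(3 * r)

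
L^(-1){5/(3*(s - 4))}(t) 5*exp(4*t)/3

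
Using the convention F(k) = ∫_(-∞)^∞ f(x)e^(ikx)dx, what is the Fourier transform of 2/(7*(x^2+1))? 2*pi*exp(-Abs(k))/7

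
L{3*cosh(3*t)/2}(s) 3*s/(2*(s^2-9))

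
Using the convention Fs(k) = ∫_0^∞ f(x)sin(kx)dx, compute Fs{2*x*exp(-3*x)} 12*k/(k^2+9)^2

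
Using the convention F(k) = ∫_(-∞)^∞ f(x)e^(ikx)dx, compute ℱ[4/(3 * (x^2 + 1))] 4 * pi * exp(-Abs(k))/3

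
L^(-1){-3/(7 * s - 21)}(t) -3 * exp(3 * t)/7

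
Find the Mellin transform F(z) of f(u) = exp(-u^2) gamma(z/2) /2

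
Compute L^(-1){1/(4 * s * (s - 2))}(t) exp(t) * sinh(t)/4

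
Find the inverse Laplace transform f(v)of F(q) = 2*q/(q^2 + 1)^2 v*sin(v)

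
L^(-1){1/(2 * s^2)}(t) t/2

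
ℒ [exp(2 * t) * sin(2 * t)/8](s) 1/(4 * ((s - 2)^2 + 4))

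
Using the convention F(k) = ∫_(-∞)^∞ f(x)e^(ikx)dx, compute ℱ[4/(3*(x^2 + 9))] 4*pi*exp(-3*Abs(k))/9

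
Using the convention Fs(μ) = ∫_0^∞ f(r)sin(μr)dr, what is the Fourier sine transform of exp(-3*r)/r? atan(μ/3)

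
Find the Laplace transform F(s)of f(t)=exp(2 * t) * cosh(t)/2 (s - 2)/(2 * ((s - 2)^2 - 1))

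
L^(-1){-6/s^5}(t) -t^4/4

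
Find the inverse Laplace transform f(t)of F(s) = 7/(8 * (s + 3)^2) 7 * t * exp(-3 * t)/8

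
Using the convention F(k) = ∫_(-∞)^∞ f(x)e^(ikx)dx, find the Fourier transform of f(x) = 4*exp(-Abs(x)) 8/(k^2 + 1)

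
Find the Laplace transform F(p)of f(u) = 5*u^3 30/p^4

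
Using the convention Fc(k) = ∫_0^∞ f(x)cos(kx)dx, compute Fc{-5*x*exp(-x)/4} 5*(k^2 - 1)/(4*(k^2 + 1)^2)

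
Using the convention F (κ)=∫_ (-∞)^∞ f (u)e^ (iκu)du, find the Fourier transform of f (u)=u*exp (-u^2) I*sqrt (pi)*κ*exp (-κ^2/4)/2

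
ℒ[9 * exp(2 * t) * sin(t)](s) 9/((s - 2)^2+1)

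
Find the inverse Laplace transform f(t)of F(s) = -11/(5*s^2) -11*t/5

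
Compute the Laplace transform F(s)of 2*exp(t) 2/(s - 1)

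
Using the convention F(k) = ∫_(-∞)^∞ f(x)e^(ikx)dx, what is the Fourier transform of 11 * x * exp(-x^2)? 11 * I * sqrt(pi) * k * exp(-k^2/4)/2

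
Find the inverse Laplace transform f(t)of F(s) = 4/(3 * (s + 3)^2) 4 * t * exp(-3 * t)/3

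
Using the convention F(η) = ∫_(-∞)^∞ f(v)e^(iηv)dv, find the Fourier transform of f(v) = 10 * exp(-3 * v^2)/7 10 * sqrt(3) * sqrt(pi) * exp(-η^2/12)/21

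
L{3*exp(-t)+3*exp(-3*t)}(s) 3/(s+1)+3/(s+3)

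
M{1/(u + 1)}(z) pi * csc(pi * z)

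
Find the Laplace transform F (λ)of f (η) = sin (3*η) 3/ (λ^2+9)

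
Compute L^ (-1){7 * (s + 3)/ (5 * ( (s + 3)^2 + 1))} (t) 7 * exp (-3 * t) * cos (t)/5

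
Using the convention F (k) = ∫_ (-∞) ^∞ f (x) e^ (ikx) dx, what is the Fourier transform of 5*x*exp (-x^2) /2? 5*I*sqrt (pi)*k*exp (-k^2/4) /4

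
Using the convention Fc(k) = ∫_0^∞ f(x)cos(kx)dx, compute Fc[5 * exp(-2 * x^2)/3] 5 * sqrt(2) * sqrt(pi) * exp(-k^2/8)/12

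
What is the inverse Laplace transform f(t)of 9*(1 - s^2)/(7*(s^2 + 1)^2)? -9*t*cos(t)/7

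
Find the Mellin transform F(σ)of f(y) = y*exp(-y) gamma(σ + 1)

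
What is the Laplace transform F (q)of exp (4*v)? 1/ (q - 4)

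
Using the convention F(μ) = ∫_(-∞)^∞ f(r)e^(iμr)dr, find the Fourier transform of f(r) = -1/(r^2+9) -pi*exp(-3*Abs(μ))/3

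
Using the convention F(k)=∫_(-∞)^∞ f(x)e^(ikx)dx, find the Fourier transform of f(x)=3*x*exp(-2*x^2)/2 3*sqrt(2)*I*sqrt(pi)*k*exp(-k^2/8)/16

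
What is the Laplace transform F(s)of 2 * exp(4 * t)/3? 2/(3 * (s - 4))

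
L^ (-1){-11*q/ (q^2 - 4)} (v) -11*cosh (2*v)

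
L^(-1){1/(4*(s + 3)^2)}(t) t*exp(-3*t)/4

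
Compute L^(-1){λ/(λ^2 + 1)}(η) cos(η)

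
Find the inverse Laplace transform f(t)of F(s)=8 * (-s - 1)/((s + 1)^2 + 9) -8 * exp(-t) * cos(3 * t)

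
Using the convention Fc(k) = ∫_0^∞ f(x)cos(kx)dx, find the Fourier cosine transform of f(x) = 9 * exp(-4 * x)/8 9/(2 * (k^2 + 16))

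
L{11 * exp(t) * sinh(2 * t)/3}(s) 22/(3 * ((s - 1)^2-4))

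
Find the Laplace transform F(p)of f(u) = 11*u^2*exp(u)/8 11/(4*(p - 1)^3)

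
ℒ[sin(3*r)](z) 3/(z^2 + 9) 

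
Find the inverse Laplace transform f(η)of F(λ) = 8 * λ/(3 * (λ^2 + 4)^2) 2 * η * sin(2 * η)/3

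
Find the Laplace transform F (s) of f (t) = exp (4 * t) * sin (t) 1/ ( (s - 4) ^2 + 1) 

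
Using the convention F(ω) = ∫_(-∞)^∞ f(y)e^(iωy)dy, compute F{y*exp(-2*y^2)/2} sqrt(2)*I*sqrt(pi)*ω*exp(-ω^2/8)/16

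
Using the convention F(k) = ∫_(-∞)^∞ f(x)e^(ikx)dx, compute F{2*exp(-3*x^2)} 2*sqrt(3)*sqrt(pi)*exp(-k^2/12)/3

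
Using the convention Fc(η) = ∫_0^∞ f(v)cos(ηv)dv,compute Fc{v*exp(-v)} (1 - η^2)/(η^2 + 1)^2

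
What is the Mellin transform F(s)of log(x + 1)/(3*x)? -pi*csc(pi*s)/(3*s - 3)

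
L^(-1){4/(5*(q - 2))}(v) 4*exp(2*v)/5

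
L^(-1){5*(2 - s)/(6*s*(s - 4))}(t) -5*exp(2*t)*cosh(2*t)/6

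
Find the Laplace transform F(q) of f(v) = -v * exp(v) -1/(q - 1) ^2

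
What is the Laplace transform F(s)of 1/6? 1/(6*s)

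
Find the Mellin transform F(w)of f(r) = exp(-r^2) gamma(w/2)/2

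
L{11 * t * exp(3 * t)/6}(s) 11/(6 * (s - 3)^2)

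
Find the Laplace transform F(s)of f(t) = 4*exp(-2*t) 4/(s+2)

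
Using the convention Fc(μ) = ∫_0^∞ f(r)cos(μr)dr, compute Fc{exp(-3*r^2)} sqrt(3)*sqrt(pi)*exp(-μ^2/12)/6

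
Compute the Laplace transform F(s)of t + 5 s^(-2) + 5/s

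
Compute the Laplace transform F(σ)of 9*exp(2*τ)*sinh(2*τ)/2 9/(σ*(σ - 4))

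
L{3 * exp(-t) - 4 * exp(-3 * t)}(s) 3/(s + 1) - 4/(s + 3)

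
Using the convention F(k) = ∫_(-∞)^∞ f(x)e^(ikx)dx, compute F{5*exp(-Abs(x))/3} 10/(3*(k^2 + 1))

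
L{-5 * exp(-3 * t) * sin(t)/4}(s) -5/(4 * (s + 3)^2 + 4)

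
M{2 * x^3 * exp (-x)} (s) 2 * gamma (s + 3)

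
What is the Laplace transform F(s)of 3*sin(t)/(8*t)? 3*atan(1/s)/8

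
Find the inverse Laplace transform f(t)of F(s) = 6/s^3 3 * t^2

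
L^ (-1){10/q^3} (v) 5*v^2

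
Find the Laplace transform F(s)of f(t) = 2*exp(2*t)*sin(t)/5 2/(5*((s - 2)^2+1))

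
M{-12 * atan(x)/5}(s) 6 * pi * sec(pi * s/2)/(5 * s)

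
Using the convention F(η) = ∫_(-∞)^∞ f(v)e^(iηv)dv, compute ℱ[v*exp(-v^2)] I*sqrt(pi)*η*exp(-η^2/4)/2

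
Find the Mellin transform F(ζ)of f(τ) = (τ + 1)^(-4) gamma(ζ)*gamma(4 - ζ)/6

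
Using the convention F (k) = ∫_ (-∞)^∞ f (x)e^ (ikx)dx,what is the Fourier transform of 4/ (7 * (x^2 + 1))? 4 * pi * exp (-Abs (k))/7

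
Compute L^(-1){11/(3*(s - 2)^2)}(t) 11*t*exp(2*t)/3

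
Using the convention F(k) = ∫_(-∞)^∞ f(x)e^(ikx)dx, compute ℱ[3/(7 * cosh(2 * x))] 3 * pi/(14 * cosh(pi * k/4))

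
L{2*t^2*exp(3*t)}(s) 4/(s - 3)^3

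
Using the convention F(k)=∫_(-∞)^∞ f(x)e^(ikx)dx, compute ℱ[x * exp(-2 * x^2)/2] sqrt(2) * I * sqrt(pi) * k * exp(-k^2/8)/16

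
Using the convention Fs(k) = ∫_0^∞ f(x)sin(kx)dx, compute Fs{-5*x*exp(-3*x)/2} -15*k/(k^2 + 9)^2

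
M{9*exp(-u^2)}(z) 9*gamma(z/2)/2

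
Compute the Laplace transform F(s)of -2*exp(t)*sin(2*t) -4/((s - 1)^2 + 4)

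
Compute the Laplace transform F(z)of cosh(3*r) z/(z^2 - 9)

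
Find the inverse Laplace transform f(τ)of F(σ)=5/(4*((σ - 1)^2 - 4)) 5*exp(τ)*sinh(2*τ)/8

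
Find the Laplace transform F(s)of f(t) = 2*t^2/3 4/(3*s^3)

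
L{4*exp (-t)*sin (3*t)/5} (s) 12/ (5*( (s + 1)^2 + 9))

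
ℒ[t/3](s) 1/(3*s^2)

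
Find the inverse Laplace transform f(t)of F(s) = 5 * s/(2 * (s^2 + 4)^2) 5 * t * sin(2 * t)/8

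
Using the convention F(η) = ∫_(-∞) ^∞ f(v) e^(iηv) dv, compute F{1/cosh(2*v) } pi/(2*cosh(pi*η/4) ) 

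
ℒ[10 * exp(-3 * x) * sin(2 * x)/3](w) 20/(3 * ((w + 3)^2 + 4))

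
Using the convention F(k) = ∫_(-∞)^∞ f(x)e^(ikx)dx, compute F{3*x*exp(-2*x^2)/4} 3*sqrt(2)*I*sqrt(pi)*k*exp(-k^2/8)/32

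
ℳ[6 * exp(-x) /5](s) 6 * gamma(s) /5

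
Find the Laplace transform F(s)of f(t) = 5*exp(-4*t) 5/(s + 4)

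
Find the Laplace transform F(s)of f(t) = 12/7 12/(7*s)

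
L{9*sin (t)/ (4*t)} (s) 9*atan (1/s)/4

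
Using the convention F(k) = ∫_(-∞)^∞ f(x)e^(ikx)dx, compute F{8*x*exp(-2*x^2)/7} sqrt(2)*I*sqrt(pi)*k*exp(-k^2/8)/7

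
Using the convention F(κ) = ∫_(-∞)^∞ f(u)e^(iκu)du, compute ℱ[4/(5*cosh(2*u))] 2*pi/(5*cosh(pi*κ/4))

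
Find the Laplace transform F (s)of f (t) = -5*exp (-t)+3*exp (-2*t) 3/ (s+2) - 5/ (s+1)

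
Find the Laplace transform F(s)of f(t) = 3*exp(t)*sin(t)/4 3/(4*((s - 1)^2 + 1))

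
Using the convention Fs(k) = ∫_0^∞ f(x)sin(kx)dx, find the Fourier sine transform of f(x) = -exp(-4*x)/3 -k/(3*k^2 + 48)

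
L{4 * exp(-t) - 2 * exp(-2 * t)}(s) 4/(s + 1) - 2/(s + 2)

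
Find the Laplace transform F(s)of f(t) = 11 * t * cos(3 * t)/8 11 * (s^2-9)/(8 * (s^2 + 9)^2)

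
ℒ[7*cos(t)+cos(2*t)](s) 7*s/(s^2+1)+s/(s^2+4)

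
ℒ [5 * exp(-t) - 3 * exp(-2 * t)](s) 5/(s + 1) - 3/(s + 2)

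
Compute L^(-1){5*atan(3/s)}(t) 5*sin(3*t)/t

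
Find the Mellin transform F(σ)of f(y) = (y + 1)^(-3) pi*(σ - 2)*(σ - 1)/(2*sin(pi*σ))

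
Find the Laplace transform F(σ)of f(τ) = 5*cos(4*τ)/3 5*σ/(3*(σ^2+16))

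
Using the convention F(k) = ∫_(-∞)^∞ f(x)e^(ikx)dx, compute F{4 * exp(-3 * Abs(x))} 24/(k^2 + 9)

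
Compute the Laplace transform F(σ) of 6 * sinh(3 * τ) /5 18/(5 * (σ^2-9) ) 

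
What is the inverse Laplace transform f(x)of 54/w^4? 9 * x^3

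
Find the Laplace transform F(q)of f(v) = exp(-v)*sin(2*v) 2/((q + 1)^2 + 4)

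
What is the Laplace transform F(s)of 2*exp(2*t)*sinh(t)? 2/((s - 2)^2 - 1)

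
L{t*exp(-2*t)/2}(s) 1/(2*(s + 2)^2)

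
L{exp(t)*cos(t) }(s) (s - 1) /((s - 1) ^2+1) 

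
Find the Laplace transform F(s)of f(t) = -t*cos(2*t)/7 (4 - s^2)/(7*(s^2 + 4)^2)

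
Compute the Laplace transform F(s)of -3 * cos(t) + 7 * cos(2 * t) 7 * s/(s^2 + 4)-3 * s/(s^2 + 1)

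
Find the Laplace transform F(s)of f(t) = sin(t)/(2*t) atan(1/s)/2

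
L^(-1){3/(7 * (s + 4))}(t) 3 * exp(-4 * t)/7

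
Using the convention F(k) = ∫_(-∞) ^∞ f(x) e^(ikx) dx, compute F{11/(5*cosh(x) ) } 11*pi/(5*cosh(pi*k/2) ) 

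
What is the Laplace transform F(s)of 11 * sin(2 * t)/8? 11/(4 * (s^2+4))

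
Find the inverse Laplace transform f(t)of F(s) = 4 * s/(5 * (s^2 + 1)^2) 2 * t * sin(t)/5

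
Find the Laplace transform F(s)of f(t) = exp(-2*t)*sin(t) 1/((s + 2)^2 + 1)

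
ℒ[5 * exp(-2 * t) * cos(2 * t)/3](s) 5 * (s + 2)/(3 * ((s + 2)^2 + 4))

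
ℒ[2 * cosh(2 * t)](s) 2 * s/(s^2-4)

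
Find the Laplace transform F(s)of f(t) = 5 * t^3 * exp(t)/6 5/(s - 1)^4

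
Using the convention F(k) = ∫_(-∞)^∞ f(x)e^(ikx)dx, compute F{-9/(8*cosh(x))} -9*pi/(8*cosh(pi*k/2))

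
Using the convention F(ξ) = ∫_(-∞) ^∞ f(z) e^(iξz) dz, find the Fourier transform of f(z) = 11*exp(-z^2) 11*sqrt(pi)*exp(-ξ^2/4) 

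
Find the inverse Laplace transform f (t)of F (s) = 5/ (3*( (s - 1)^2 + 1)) 5*exp (t)*sin (t)/3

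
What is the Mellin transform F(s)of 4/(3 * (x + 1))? 4 * pi * csc(pi * s)/3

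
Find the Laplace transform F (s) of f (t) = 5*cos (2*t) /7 5*s/ (7*(s^2 + 4) ) 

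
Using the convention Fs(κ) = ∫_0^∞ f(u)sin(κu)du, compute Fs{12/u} 6 * pi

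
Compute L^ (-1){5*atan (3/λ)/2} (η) 5*sin (3*η)/ (2*η)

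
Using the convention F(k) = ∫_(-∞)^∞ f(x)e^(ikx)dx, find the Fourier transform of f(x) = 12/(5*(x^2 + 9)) 4*pi*exp(-3*Abs(k))/5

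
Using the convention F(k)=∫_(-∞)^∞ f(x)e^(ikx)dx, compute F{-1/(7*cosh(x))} -pi/(7*cosh(pi*k/2))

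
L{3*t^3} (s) 18/s^4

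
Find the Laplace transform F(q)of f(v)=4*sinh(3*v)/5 12/(5*(q^2 - 9))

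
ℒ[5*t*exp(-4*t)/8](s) 5/(8*(s + 4)^2)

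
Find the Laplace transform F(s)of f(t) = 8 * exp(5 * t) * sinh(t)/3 8/(3 * ((s - 5)^2 - 1))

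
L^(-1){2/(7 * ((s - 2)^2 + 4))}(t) exp(2 * t) * sin(2 * t)/7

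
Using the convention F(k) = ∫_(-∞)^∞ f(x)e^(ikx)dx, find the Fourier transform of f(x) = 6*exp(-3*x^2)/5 2*sqrt(3)*sqrt(pi)*exp(-k^2/12)/5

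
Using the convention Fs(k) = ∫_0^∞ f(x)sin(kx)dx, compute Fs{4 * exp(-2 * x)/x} 4 * atan(k/2)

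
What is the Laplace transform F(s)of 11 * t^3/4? 33/(2 * s^4)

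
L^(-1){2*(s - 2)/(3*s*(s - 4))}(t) 2*exp(2*t)*cosh(2*t)/3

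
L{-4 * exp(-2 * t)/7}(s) -4/(7 * s + 14)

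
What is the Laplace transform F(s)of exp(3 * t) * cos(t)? (s - 3)/((s - 3)^2+1)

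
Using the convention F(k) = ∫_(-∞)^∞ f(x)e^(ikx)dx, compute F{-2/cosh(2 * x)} -pi/cosh(pi * k/4)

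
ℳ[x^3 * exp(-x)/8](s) gamma(s + 3)/8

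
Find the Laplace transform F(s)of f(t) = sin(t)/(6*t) atan(1/s)/6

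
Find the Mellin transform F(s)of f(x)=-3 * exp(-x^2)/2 -3 * gamma(s/2)/4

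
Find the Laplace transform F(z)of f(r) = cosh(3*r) z/(z^2-9)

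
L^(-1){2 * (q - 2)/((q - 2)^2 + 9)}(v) 2 * exp(2 * v) * cos(3 * v)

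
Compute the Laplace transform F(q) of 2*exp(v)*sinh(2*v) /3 4/(3*((q - 1) ^2 - 4) ) 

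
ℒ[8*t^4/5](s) 192/(5*s^5)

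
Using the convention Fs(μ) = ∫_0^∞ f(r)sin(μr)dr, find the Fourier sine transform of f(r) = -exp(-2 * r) -μ/(μ^2 + 4)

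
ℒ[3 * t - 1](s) 3/s^2 - 1/s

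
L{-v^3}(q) -6/q^4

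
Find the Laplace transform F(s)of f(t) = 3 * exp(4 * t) 3/(s - 4)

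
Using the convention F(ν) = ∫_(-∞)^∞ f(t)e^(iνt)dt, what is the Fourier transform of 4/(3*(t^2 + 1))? 4*pi*exp(-Abs(ν))/3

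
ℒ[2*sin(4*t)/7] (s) 8/(7*(s^2 + 16))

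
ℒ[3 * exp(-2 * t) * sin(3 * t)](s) 9/((s + 2)^2 + 9)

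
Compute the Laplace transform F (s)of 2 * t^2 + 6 6/s + 4/s^3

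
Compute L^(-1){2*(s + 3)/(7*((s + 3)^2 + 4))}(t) 2*exp(-3*t)*cos(2*t)/7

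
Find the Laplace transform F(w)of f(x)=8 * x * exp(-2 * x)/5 8/(5 * (w + 2)^2)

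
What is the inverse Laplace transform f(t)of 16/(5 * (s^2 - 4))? 8 * sinh(2 * t)/5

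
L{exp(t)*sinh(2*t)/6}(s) 1/(3*((s - 1)^2 - 4))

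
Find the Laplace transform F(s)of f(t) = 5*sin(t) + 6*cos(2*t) 6*s/(s^2 + 4) + 5/(s^2 + 1)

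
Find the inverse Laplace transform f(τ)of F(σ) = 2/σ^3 τ^2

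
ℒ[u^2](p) 2/p^3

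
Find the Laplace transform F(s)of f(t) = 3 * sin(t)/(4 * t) 3 * atan(1/s)/4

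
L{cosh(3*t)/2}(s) s/(2*(s^2 - 9))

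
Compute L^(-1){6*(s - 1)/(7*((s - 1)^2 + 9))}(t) 6*exp(t)*cos(3*t)/7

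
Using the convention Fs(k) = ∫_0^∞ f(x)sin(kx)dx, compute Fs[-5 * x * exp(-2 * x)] -20 * k/(k^2 + 4)^2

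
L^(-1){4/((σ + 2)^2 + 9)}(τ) 4*exp(-2*τ)*sin(3*τ)/3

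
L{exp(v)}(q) 1/(q - 1)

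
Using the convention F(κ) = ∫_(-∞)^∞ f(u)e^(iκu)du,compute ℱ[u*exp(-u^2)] I*sqrt(pi)*κ*exp(-κ^2/4)/2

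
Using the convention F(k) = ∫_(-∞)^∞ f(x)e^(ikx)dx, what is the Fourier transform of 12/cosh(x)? 12*pi/cosh(pi*k/2)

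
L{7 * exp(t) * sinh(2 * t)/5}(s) 14/(5 * ((s - 1)^2-4))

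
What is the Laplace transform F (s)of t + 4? s^ (-2) + 4/s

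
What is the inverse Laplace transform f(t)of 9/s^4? 3 * t^3/2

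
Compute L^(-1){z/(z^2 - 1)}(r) cosh(r)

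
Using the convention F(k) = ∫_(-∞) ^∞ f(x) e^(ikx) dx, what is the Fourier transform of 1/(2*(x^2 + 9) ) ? pi*exp(-3*Abs(k) ) /6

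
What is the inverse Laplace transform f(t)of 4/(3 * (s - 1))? 4 * exp(t)/3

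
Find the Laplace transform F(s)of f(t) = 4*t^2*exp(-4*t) 8/(s + 4)^3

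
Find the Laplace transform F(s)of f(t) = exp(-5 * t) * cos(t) (s + 5)/((s + 5)^2 + 1)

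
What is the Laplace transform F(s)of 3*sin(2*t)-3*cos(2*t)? 6/(s^2 + 4)-3*s/(s^2 + 4)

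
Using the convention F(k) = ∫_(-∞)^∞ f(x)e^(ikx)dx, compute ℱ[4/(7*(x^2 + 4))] 2*pi*exp(-2*Abs(k))/7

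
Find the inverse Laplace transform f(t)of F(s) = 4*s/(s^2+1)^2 2*t*sin(t)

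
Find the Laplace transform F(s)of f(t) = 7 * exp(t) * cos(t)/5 7 * (s - 1)/(5 * ((s - 1)^2 + 1))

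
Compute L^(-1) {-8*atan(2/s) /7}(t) -8*sin(2*t) /(7*t) 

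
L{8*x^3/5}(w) 48/(5*w^4)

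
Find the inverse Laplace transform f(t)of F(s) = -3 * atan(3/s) -3 * sin(3 * t)/t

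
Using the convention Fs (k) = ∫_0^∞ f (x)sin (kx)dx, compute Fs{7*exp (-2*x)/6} 7*k/ (6*(k^2 + 4))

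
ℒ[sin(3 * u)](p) 3/(p^2 + 9)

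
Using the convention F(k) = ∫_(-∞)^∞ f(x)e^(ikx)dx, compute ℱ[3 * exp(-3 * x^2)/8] sqrt(3) * sqrt(pi) * exp(-k^2/12)/8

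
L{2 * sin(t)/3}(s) 2/(3 * (s^2 + 1))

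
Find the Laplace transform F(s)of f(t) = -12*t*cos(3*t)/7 12*(9 - s^2)/(7*(s^2 + 9)^2)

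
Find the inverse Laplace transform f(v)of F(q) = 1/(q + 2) exp(-2*v)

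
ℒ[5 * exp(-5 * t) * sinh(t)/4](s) 5/(4 * ((s + 5)^2-1))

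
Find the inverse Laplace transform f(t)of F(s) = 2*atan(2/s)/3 2*sin(2*t)/(3*t)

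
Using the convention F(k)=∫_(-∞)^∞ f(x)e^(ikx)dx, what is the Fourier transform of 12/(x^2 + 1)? 12*pi*exp(-Abs(k))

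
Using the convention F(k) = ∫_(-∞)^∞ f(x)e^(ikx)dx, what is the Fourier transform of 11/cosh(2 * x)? 11 * pi/(2 * cosh(pi * k/4))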